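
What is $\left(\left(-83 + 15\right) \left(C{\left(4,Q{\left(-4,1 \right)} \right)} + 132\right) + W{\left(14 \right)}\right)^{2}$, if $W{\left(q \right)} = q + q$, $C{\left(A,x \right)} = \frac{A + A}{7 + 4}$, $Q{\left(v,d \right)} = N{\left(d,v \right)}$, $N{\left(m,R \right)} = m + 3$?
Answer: $\frac{9795456784}{121} \approx 8.0954 \cdot 10^{7}$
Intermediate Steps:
$N{\left(m,R \right)} = 3 + m$
$Q{\left(v,d \right)} = 3 + d$
$C{\left(A,x \right)} = \frac{2 A}{11}$
$W{\left(q \right)} = 2 q$
$\left(\left(-83 + 15\right) \left(C{\left(4,Q{\left(-4,1 \right)} \right)} + 132\right) + W{\left(14 \right)}\right)^{2} = \left(\left(-83 + 15\right) \left(\frac{2}{11} \cdot 4 + 132\right) + 2 \cdot 14\right)^{2} = \left(- 68 \left(\frac{8}{11} + 132\right) + 28\right)^{2} = \left(\left(-68\right) \frac{1460}{11} + 28\right)^{2} = \left(- \frac{99280}{11} + 28\right)^{2} = \left(- \frac{98972}{11}\right)^{2} = \frac{9795456784}{121}$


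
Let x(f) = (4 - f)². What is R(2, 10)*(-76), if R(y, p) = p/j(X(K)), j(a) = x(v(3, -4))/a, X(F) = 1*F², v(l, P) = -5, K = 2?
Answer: -3040/81 ≈ -37.531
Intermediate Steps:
X(F) = F²
j(a) = 81/a (j(a) = (-4 - 5)²/a = (-9)²/a = 81/a)
R(y, p) = 4*p/81 (R(y, p) = p/((81/(2²))) = p/((81/4)) = p/((81*(¼))) = p/(81/4) = p*(4/81) = 4*p/81)
R(2, 10)*(-76) = ((4/81)*10)*(-76) = (40/81)*(-76) = -3040/81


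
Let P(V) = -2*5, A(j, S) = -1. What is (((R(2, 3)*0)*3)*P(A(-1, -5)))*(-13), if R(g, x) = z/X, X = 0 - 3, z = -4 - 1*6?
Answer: 0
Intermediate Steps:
z = -10 (z = -4 - 6 = -10)
X = -3
R(g, x) = 10/3 (R(g, x) = -10/(-3) = -10*(-⅓) = 10/3)
P(V) = -10
(((R(2, 3)*0)*3)*P(A(-1, -5)))*(-13) = ((((10/3)*0)*3)*(-10))*(-13) = ((0*3)*(-10))*(-13) = (0*(-10))*(-13) = 0*(-13) = 0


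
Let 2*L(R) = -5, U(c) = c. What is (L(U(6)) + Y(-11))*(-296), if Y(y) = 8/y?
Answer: 10508/11 ≈ 955.27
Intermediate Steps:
L(R) = -5/2 (L(R) = (1/2)*(-5) = -5/2)
(L(U(6)) + Y(-11))*(-296) = (-5/2 + 8/(-11))*(-296) = (-5/2 + 8*(-1/11))*(-296) = (-5/2 - 8/11)*(-296) = -71/22*(-296) = 10508/11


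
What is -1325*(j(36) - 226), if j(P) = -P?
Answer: 347150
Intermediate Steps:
-1325*(j(36) - 226) = -1325*(-1*36 - 226) = -1325*(-36 - 226) = -1325*(-262) = 347150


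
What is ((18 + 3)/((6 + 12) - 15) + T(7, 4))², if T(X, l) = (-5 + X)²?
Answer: 121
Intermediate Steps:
((18 + 3)/((6 + 12) - 15) + T(7, 4))² = ((18 + 3)/((6 + 12) - 15) + (-5 + 7)²)² = (21/(18 - 15) + 2²)² = (21/3 + 4)² = (21*(⅓) + 4)² = (7 + 4)² = 11² = 121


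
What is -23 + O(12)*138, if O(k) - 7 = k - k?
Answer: 943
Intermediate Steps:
O(k) = 7 (O(k) = 7 + (k - k) = 7 + 0 = 7)
-23 + O(12)*138 = -23 + 7*138 = -23 + 966 = 943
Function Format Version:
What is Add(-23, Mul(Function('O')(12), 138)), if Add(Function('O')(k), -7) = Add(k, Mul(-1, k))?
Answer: 943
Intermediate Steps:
Function('O')(k) = 7 (Function('O')(k) = Add(7, Add(k, Mul(-1, k))) = Add(7, 0) = 7)
Add(-23, Mul(Function('O')(12), 138)) = Add(-23, Mul(7, 138)) = Add(-23, 966) = 943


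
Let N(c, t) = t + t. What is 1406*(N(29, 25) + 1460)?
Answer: 2123060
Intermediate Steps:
N(c, t) = 2*t
1406*(N(29, 25) + 1460) = 1406*(2*25 + 1460) = 1406*(50 + 1460) = 1406*1510 = 2123060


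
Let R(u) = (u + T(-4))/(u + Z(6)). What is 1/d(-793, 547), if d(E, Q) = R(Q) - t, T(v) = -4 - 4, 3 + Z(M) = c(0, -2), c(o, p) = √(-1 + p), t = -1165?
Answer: 16431531/19159013956 + 77*I*√3/57477041868 ≈ 0.00085764 + 2.3204e-9*I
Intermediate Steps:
Z(M) = -3 + I*√3 (Z(M) = -3 + √(-1 - 2) = -3 + √(-3) = -3 + I*√3)
T(v) = -8
R(u) = (-8 + u)/(-3 + u + I*√3) (R(u) = (u - 8)/(u + (-3 + I*√3)) = (-8 + u)/(-3 + u + I*√3))
d(E, Q) = 1165 + (-8 + Q)/(-3 + Q + I*√3) (d(E, Q) = (-8 + Q)/(-3 + Q + I*√3) - 1*(-1165) = (-8 + Q)/(-3 + Q + I*√3) + 1165 = 1165 + (-8 + Q)/(-3 + Q + I*√3))
1/d(-793, 547) = 1/((-3503 + 1166*547 + 1165*I*√3)/(-3 + 547 + I*√3)) = 1/((-3503 + 637802 + 1165*I*√3)/(544 + I*√3)) = 1/((634299 + 1165*I*√3)/(544 + I*√3)) = (544 + I*√3)/(634299 + 1165*I*√3)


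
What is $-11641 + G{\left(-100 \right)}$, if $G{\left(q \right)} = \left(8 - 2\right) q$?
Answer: $-12241$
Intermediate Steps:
$G{\left(q \right)} = 6 q$
$-11641 + G{\left(-100 \right)} = -11641 + 6 \left(-100\right) = -11641 - 600 = -12241$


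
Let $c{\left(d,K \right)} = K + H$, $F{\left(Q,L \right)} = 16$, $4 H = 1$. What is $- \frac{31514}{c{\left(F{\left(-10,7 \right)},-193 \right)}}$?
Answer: $\frac{126056}{771} \approx 163.5$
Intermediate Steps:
$H = \frac{1}{4}$ ($H = \frac{1}{4} \cdot 1 = \frac{1}{4} \approx 0.25$)
$c{\left(d,K \right)} = \frac{1}{4} + K$ ($c{\left(d,K \right)} = K + \frac{1}{4} = \frac{1}{4} + K$)
$- \frac{31514}{c{\left(F{\left(-10,7 \right)},-193 \right)}} = - \frac{31514}{\frac{1}{4} - 193} = - \frac{31514}{- \frac{771}{4}} = \left(-31514\right) \left(- \frac{4}{771}\right) = \frac{126056}{771}$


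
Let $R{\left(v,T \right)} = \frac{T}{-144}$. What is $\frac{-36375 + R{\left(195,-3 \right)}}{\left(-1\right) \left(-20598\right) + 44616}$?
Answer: $- \frac{1745999}{3130272} \approx -0.55778$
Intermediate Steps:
$R{\left(v,T \right)} = - \frac{T}{144}$ ($R{\left(v,T \right)} = T \left(- \frac{1}{144}\right) = - \frac{T}{144}$)
$\frac{-36375 + R{\left(195,-3 \right)}}{\left(-1\right) \left(-20598\right) + 44616} = \frac{-36375 - - \frac{1}{48}}{\left(-1\right) \left(-20598\right) + 44616} = \frac{-36375 + \frac{1}{48}}{20598 + 44616} = - \frac{1745999}{48 \cdot 65214} = \left(- \frac{1745999}{48}\right) \frac{1}{65214} = - \frac{1745999}{3130272}$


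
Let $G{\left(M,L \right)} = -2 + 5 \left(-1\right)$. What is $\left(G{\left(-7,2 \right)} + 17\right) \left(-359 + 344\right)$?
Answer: $-150$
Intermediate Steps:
$G{\left(M,L \right)} = -7$ ($G{\left(M,L \right)} = -2 - 5 = -7$)
$\left(G{\left(-7,2 \right)} + 17\right) \left(-359 + 344\right) = \left(-7 + 17\right) \left(-359 + 344\right) = 10 \left(-15\right) = -150$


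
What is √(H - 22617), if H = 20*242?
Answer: I*√17777 ≈ 133.33*I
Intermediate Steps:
H = 4840
√(H - 22617) = √(4840 - 22617) = √(-17777) = I*√17777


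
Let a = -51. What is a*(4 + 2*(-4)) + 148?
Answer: 352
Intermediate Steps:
a*(4 + 2*(-4)) + 148 = -51*(4 + 2*(-4)) + 148 = -51*(4 - 8) + 148 = -51*(-4) + 148 = 204 + 148 = 352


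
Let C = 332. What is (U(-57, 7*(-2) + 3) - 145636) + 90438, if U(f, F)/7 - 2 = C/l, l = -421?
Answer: -23234788/421 ≈ -55190.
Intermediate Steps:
U(f, F) = 3570/421 (U(f, F) = 14 + 7*(332/(-421)) = 14 + 7*(332*(-1/421)) = 14 + 7*(-332/421) = 14 - 2324/421 = 3570/421)
(U(-57, 7*(-2) + 3) - 145636) + 90438 = (3570/421 - 145636) + 90438 = -61309186/421 + 90438 = -23234788/421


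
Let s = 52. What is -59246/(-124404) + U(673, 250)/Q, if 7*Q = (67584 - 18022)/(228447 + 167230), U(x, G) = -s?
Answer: -4478631849665/1541427762 ≈ -2905.5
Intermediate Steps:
U(x, G) = -52 (U(x, G) = -1*52 = -52)
Q = 49562/2769739 (Q = ((67584 - 18022)/(228447 + 167230))/7 = (49562/395677)/7 = (49562*(1/395677))/7 = (1/7)*(49562/395677) = 49562/2769739 ≈ 0.017894)
-59246/(-124404) + U(673, 250)/Q = -59246/(-124404) - 52/49562/2769739 = -59246*(-1/124404) - 52*2769739/49562 = 29623/62202 - 72013214/24781 = -4478631849665/1541427762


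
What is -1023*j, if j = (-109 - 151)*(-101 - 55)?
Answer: -41492880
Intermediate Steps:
j = 40560 (j = -260*(-156) = 40560)
-1023*j = -1023*40560 = -41492880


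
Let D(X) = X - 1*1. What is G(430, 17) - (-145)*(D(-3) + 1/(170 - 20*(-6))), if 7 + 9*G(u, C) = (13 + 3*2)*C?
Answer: -9799/18 ≈ -544.39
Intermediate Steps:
D(X) = -1 + X (D(X) = X - 1 = -1 + X)
G(u, C) = -7/9 + 19*C/9 (G(u, C) = -7/9 + ((13 + 3*2)*C)/9 = -7/9 + ((13 + 6)*C)/9 = -7/9 + (19*C)/9 = -7/9 + 19*C/9)
G(430, 17) - (-145)*(D(-3) + 1/(170 - 20*(-6))) = (-7/9 + (19/9)*17) - (-145)*((-1 - 3) + 1/(170 - 20*(-6))) = (-7/9 + 323/9) - (-145)*(-4 + 1/(170 + 120)) = 316/9 - (-145)*(-4 + 1/290) = 316/9 - (-145)*(-1159)/290 = 316/9 - 1*1159/2 = 316/9 - 1159/2 = -9799/18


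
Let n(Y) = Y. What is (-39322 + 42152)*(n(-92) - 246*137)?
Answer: -95637020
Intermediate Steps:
(-39322 + 42152)*(n(-92) - 246*137) = (-39322 + 42152)*(-92 - 246*137) = 2830*(-92 - 33702) = 2830*(-33794) = -95637020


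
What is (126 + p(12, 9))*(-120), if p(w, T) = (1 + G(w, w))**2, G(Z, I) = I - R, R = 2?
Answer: -29640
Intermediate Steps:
G(Z, I) = -2 + I (G(Z, I) = I - 1*2 = I - 2 = -2 + I)
p(w, T) = (-1 + w)**2 (p(w, T) = (1 + (-2 + w))**2 = (-1 + w)**2)
(126 + p(12, 9))*(-120) = (126 + (-1 + 12)**2)*(-120) = (126 + 11**2)*(-120) = (126 + 121)*(-120) = 247*(-120) = -29640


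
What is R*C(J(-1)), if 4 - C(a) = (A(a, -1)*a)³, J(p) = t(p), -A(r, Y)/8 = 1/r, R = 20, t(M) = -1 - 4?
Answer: 10320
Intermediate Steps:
t(M) = -5
A(r, Y) = -8/r
J(p) = -5
C(a) = 516 (C(a) = 4 - ((-8/a)*a)³ = 4 - 1*(-8)³ = 4 - 1*(-512) = 4 + 512 = 516)
R*C(J(-1)) = 20*516 = 10320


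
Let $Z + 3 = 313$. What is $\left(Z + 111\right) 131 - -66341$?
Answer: $121492$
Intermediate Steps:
$Z = 310$ ($Z = -3 + 313 = 310$)
$\left(Z + 111\right) 131 - -66341 = \left(310 + 111\right) 131 - -66341 = 421 \cdot 131 + 66341 = 55151 + 66341 = 121492$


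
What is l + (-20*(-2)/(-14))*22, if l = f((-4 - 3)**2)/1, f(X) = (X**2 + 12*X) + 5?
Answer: 20518/7 ≈ 2931.1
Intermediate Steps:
f(X) = 5 + X**2 + 12*X
l = 2994 (l = (5 + ((-4 - 3)**2)**2 + 12*(-4 - 3)**2)/1 = (5 + ((-7)**2)**2 + 12*(-7)**2)*1 = (5 + 49**2 + 12*49)*1 = (5 + 2401 + 588)*1 = 2994*1 = 2994)
l + (-20*(-2)/(-14))*22 = 2994 + (-20*(-2)/(-14))*22 = 2994 + (40*(-1/14))*22 = 2994 - 20/7*22 = 2994 - 440/7 = 20518/7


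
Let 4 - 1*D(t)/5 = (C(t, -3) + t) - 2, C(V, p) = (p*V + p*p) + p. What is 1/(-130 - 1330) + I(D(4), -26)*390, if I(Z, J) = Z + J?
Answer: 7971599/1460 ≈ 5460.0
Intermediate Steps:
C(V, p) = p + p² + V*p (C(V, p) = (V*p + p²) + p = (p² + V*p) + p = p + p² + V*p)
D(t) = 10*t (D(t) = 20 - 5*((-3*(1 + t - 3) + t) - 2) = 20 - 5*((-3*(-2 + t) + t) - 2) = 20 - 5*(((6 - 3*t) + t) - 2) = 20 - 5*((6 - 2*t) - 2) = 20 - 5*(4 - 2*t) = 20 + (-20 + 10*t) = 10*t)
I(Z, J) = J + Z
1/(-130 - 1330) + I(D(4), -26)*390 = 1/(-130 - 1330) + (-26 + 10*4)*390 = 1/(-1460) + (-26 + 40)*390 = -1/1460 + 14*390 = -1/1460 + 5460 = 7971599/1460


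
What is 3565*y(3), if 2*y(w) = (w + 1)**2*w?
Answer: 85560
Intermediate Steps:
y(w) = w*(1 + w)**2/2 (y(w) = ((w + 1)**2*w)/2 = ((1 + w)**2*w)/2 = (w*(1 + w)**2)/2 = w*(1 + w)**2/2)
3565*y(3) = 3565*((1/2)*3*(1 + 3)**2) = 3565*((1/2)*3*4**2) = 3565*((1/2)*3*16) = 3565*24 = 85560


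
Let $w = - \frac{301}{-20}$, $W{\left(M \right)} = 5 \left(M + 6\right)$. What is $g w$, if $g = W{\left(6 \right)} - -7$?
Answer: $\frac{20167}{20} \approx 1008.3$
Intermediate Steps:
$W{\left(M \right)} = 30 + 5 M$ ($W{\left(M \right)} = 5 \left(6 + M\right) = 30 + 5 M$)
$w = \frac{301}{20}$ ($w = \left(-301\right) \left(- \frac{1}{20}\right) = \frac{301}{20} \approx 15.05$)
$g = 67$ ($g = \left(30 + 5 \cdot 6\right) - -7 = \left(30 + 30\right) + 7 = 60 + 7 = 67$)
$g w = 67 \cdot \frac{301}{20} = \frac{20167}{20}$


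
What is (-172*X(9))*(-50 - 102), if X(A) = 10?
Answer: 261440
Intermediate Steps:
(-172*X(9))*(-50 - 102) = (-172*10)*(-50 - 102) = -1720*(-152) = 261440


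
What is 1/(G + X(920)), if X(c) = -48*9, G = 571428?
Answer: 1/570996 ≈ 1.7513e-6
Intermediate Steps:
X(c) = -432
1/(G + X(920)) = 1/(571428 - 432) = 1/570996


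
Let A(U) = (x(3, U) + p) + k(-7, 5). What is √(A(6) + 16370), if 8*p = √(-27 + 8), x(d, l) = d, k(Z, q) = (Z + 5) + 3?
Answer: √(261984 + 2*I*√19)/4 ≈ 127.96 + 0.002129*I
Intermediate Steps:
k(Z, q) = 8 + Z (k(Z, q) = (5 + Z) + 3 = 8 + Z)
p = I*√19/8 (p = √(-27 + 8)/8 = √(-19)/8 = (I*√19)/8 = I*√19/8 ≈ 0.54486*I)
A(U) = 4 + I*√19/8 (A(U) = (3 + I*√19/8) + (8 - 7) = (3 + I*√19/8) + 1 = 4 + I*√19/8)
√(A(6) + 16370) = √((4 + I*√19/8) + 16370) = √(16374 + I*√19/8)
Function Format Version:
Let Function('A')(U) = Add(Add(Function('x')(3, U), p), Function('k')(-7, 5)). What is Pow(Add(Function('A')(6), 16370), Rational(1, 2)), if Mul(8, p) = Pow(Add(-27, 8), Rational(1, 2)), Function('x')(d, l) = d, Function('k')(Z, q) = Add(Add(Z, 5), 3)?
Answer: Mul(Rational(1, 4), Pow(Add(261984, Mul(2, I, Pow(19, Rational(1, 2)))), Rational(1, 2))) ≈ Add(127.96, Mul(0.0021290, I))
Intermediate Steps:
Function('k')(Z, q) = Add(8, Z) (Function('k')(Z, q) = Add(Add(5, Z), 3) = Add(8, Z))
p = Mul(Rational(1, 8), I, Pow(19, Rational(1, 2))) (p = Mul(Rational(1, 8), Pow(Add(-27, 8), Rational(1, 2))) = Mul(Rational(1, 8), Pow(-19, Rational(1, 2))) = Mul(Rational(1, 8), Mul(I, Pow(19, Rational(1, 2)))) = Mul(Rational(1, 8), I, Pow(19, Rational(1, 2))) ≈ Mul(0.54486, I))
Function('A')(U) = Add(4, Mul(Rational(1, 8), I, Pow(19, Rational(1, 2)))) (Function('A')(U) = Add(Add(3, Mul(Rational(1, 8), I, Pow(19, Rational(1, 2)))), Add(8, -7)) = Add(Add(3, Mul(Rational(1, 8), I, Pow(19, Rational(1, 2)))), 1) = Add(4, Mul(Rational(1, 8), I, Pow(19, Rational(1, 2)))))
Pow(Add(Function('A')(6), 16370), Rational(1, 2)) = Pow(Add(Add(4, Mul(Rational(1, 8), I, Pow(19, Rational(1, 2)))), 16370), Rational(1, 2)) = Pow(Add(16374, Mul(Rational(1, 8), I, Pow(19, Rational(1, 2)))), Rational(1, 2))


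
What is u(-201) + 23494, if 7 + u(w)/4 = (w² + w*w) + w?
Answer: 345870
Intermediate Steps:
u(w) = -28 + 4*w + 8*w² (u(w) = -28 + 4*((w² + w*w) + w) = -28 + 4*((w² + w²) + w) = -28 + 4*(2*w² + w) = -28 + 4*(w + 2*w²) = -28 + (4*w + 8*w²) = -28 + 4*w + 8*w²)
u(-201) + 23494 = (-28 + 4*(-201) + 8*(-201)²) + 23494 = (-28 - 804 + 8*40401) + 23494 = (-28 - 804 + 323208) + 23494 = 322376 + 23494 = 345870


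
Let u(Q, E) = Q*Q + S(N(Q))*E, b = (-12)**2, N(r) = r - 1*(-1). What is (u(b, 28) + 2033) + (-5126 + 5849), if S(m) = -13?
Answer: 23128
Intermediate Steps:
N(r) = 1 + r (N(r) = r + 1 = 1 + r)
b = 144
u(Q, E) = Q**2 - 13*E (u(Q, E) = Q*Q - 13*E = Q**2 - 13*E)
(u(b, 28) + 2033) + (-5126 + 5849) = ((144**2 - 13*28) + 2033) + (-5126 + 5849) = ((20736 - 364) + 2033) + 723 = (20372 + 2033) + 723 = 22405 + 723 = 23128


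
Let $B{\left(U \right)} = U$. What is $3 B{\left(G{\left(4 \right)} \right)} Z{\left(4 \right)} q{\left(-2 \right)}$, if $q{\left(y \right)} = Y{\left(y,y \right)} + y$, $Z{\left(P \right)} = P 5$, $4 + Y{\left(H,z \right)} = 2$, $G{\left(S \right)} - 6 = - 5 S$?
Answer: $3360$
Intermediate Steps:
$G{\left(S \right)} = 6 - 5 S$
$Y{\left(H,z \right)} = -2$ ($Y{\left(H,z \right)} = -4 + 2 = -2$)
$Z{\left(P \right)} = 5 P$
$q{\left(y \right)} = -2 + y$
$3 B{\left(G{\left(4 \right)} \right)} Z{\left(4 \right)} q{\left(-2 \right)} = 3 \left(6 - 20\right) 5 \cdot 4 \left(-2 - 2\right) = 3 \left(6 - 20\right) 20 \left(-4\right) = 3 \left(-14\right) 20 \left(-4\right) = \left(-42\right) 20 \left(-4\right) = \left(-840\right) \left(-4\right) = 3360$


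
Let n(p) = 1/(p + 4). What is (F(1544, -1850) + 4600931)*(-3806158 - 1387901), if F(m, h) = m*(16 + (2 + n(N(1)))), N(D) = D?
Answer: -120217321410381/5 ≈ -2.4043e+13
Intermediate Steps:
n(p) = 1/(4 + p)
F(m, h) = 91*m/5 (F(m, h) = m*(16 + (2 + 1/(4 + 1))) = m*(16 + (2 + 1/5)) = m*(16 + (2 + ⅕)) = m*(16 + 11/5) = m*(91/5) = 91*m/5)
(F(1544, -1850) + 4600931)*(-3806158 - 1387901) = ((91/5)*1544 + 4600931)*(-3806158 - 1387901) = (140504/5 + 4600931)*(-5194059) = (23145159/5)*(-5194059) = -120217321410381/5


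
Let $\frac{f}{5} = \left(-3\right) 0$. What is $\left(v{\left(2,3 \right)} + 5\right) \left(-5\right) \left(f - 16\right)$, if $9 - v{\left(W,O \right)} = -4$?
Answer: $1440$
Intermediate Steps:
$f = 0$ ($f = 5 \left(\left(-3\right) 0\right) = 5 \cdot 0 = 0$)
$v{\left(W,O \right)} = 13$ ($v{\left(W,O \right)} = 9 - -4 = 9 + 4 = 13$)
$\left(v{\left(2,3 \right)} + 5\right) \left(-5\right) \left(f - 16\right) = \left(13 + 5\right) \left(-5\right) \left(0 - 16\right) = 18 \left(-5\right) \left(-16\right) = \left(-90\right) \left(-16\right) = 1440$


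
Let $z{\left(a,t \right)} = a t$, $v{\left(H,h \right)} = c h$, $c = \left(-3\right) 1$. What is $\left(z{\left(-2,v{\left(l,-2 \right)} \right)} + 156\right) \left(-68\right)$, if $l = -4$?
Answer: $-9792$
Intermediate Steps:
$c = -3$
$v{\left(H,h \right)} = - 3 h$
$\left(z{\left(-2,v{\left(l,-2 \right)} \right)} + 156\right) \left(-68\right) = \left(- 2 \left(\left(-3\right) \left(-2\right)\right) + 156\right) \left(-68\right) = \left(\left(-2\right) 6 + 156\right) \left(-68\right) = \left(-12 + 156\right) \left(-68\right) = 144 \left(-68\right) = -9792$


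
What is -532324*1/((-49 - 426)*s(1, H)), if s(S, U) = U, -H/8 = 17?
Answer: -133081/16150 ≈ -8.2403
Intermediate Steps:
H = -136 (H = -8*17 = -136)
-532324*1/((-49 - 426)*s(1, H)) = -532324*(-1/(136*(-49 - 426))) = -532324/((-136*(-475))) = -532324/64600 = -532324*1/64600 = -133081/16150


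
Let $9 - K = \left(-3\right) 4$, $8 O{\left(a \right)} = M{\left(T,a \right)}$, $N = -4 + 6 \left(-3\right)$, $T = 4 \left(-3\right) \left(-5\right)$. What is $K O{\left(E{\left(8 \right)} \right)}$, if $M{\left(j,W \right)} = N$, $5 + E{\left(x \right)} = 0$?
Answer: $- \frac{231}{4} \approx -57.75$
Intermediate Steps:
$E{\left(x \right)} = -5$ ($E{\left(x \right)} = -5 + 0 = -5$)
$T = 60$ ($T = \left(-12\right) \left(-5\right) = 60$)
$N = -22$ ($N = -4 - 18 = -22$)
$M{\left(j,W \right)} = -22$
$O{\left(a \right)} = - \frac{11}{4}$ ($O{\left(a \right)} = \frac{1}{8} \left(-22\right) = - \frac{11}{4}$)
$K = 21$ ($K = 9 - \left(-3\right) 4 = 9 - -12 = 9 + 12 = 21$)
$K O{\left(E{\left(8 \right)} \right)} = 21 \left(- \frac{11}{4}\right) = - \frac{231}{4}$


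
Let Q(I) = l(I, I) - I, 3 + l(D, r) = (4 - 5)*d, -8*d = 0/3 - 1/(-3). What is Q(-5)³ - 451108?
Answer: -6235999343/13824 ≈ -4.5110e+5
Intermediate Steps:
d = -1/24 (d = -(0/3 - 1/(-3))/8 = -(0*(⅓) - 1*(-⅓))/8 = -(0 + ⅓)/8 = -⅛*⅓ = -1/24 ≈ -0.041667)
l(D, r) = -71/24 (l(D, r) = -3 + (4 - 5)*(-1/24) = -3 - 1*(-1/24) = -3 + 1/24 = -71/24)
Q(I) = -71/24 - I
Q(-5)³ - 451108 = (-71/24 - 1*(-5))³ - 451108 = (-71/24 + 5)³ - 451108 = (49/24)³ - 451108 = 117649/13824 - 451108 = -6235999343/13824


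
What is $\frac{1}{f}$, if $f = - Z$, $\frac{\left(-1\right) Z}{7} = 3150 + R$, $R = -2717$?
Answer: $\frac{1}{3031} \approx 0.00032992$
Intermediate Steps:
$Z = -3031$ ($Z = - 7 \left(3150 - 2717\right) = \left(-7\right) 433 = -3031$)
$f = 3031$ ($f = \left(-1\right) \left(-3031\right) = 3031$)
$\frac{1}{f} = \frac{1}{3031}$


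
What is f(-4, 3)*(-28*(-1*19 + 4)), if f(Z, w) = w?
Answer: 1260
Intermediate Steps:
f(-4, 3)*(-28*(-1*19 + 4)) = 3*(-28*(-1*19 + 4)) = 3*(-28*(-19 + 4)) = 3*(-28*(-15)) = 3*420 = 1260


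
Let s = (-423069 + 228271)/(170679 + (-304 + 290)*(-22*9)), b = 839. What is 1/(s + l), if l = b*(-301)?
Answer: -173451/43803336887 ≈ -3.9598e-6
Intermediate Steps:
s = -194798/173451 (s = -194798/(170679 - 14*(-198)) = -194798/(170679 + 2772) = -194798/173451 ≈ -1.1231)
l = -252539 (l = 839*(-301) = -252539)
1/(s + l) = 1/(-194798/173451 - 252539) = 1/(-43803336887/173451) = -173451/43803336887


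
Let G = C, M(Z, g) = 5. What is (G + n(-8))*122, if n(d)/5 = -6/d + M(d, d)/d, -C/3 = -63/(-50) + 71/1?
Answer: -2637091/100 ≈ -26371.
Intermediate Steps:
C = -10839/50 (C = -3*(-63/(-50) + 71/1) = -3*(-63*(-1/50) + 71*1) = -3*(63/50 + 71) = -3*3613/50 = -10839/50 ≈ -216.78)
G = -10839/50 ≈ -216.78
n(d) = -5/d (n(d) = 5*(-6/d + 5/d) = 5*(-1/d) = -5/d)
(G + n(-8))*122 = (-10839/50 - 5/(-8))*122 = (-10839/50 - 5*(-1/8))*122 = (-10839/50 + 5/8)*122 = -43231/200*122 = -2637091/100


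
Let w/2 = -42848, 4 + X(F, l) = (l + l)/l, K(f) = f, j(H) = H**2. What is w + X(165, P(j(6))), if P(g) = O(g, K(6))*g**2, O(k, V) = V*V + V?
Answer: -85698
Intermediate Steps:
O(k, V) = V + V**2 (O(k, V) = V**2 + V = V + V**2)
P(g) = 42*g**2 (P(g) = (6*(1 + 6))*g**2 = (6*7)*g**2 = 42*g**2)
X(F, l) = -2 (X(F, l) = -4 + (l + l)/l = -4 + (2*l)/l = -4 + 2 = -2)
w = -85696 (w = 2*(-42848) = -85696)
w + X(165, P(j(6))) = -85696 - 2 = -85698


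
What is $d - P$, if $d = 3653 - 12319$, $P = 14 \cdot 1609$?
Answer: $-31192$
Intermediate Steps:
$P = 22526$
$d = -8666$
$d - P = -8666 - 22526 = -31192$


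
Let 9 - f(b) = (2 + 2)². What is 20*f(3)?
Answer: -140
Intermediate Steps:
f(b) = -7 (f(b) = 9 - (2 + 2)² = 9 - 1*4² = 9 - 1*16 = 9 - 16 = -7)
20*f(3) = 20*(-7) = -140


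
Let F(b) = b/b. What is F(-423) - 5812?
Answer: -5811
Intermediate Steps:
F(b) = 1
F(-423) - 5812 = 1 - 5812 = -5811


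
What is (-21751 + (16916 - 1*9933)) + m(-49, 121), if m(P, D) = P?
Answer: -14817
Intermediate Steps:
(-21751 + (16916 - 1*9933)) + m(-49, 121) = (-21751 + (16916 - 1*9933)) - 49 = (-21751 + (16916 - 9933)) - 49 = (-21751 + 6983) - 49 = -14768 - 49 = -14817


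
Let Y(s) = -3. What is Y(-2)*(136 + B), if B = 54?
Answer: -570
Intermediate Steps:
Y(-2)*(136 + B) = -3*(136 + 54) = -3*190 = -570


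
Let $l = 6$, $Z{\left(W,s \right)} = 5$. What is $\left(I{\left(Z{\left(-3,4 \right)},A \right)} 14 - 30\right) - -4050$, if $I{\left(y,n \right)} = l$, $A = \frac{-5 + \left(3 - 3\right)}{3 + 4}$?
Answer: $4104$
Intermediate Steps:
$A = - \frac{5}{7}$ ($A = \frac{-5 + 0}{7} = \left(-5\right) \frac{1}{7} = - \frac{5}{7} \approx -0.71429$)
$I{\left(y,n \right)} = 6$
$\left(I{\left(Z{\left(-3,4 \right)},A \right)} 14 - 30\right) - -4050 = \left(6 \cdot 14 - 30\right) - -4050 = \left(84 - 30\right) + 4050 = 54 + 4050 = 4104$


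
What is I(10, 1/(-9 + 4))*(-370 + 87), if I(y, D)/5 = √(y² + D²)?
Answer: -283*√2501 ≈ -14153.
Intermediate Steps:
I(y, D) = 5*√(D² + y²) (I(y, D) = 5*√(y² + D²) = 5*√(D² + y²))
I(10, 1/(-9 + 4))*(-370 + 87) = (5*√((1/(-9 + 4))² + 10²))*(-370 + 87) = (5*√((1/(-5))² + 100))*(-283) = (5*√((-⅕)² + 100))*(-283) = (5*√(1/25 + 100))*(-283) = (5*√(2501/25))*(-283) = (5*(√2501/5))*(-283) = √2501*(-283) = -283*√2501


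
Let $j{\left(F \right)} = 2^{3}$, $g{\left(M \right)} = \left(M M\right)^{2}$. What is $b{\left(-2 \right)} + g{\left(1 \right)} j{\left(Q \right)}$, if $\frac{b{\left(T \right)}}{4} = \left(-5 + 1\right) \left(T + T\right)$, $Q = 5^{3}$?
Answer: $72$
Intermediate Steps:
$Q = 125$
$b{\left(T \right)} = - 32 T$ ($b{\left(T \right)} = 4 \left(-5 + 1\right) \left(T + T\right) = 4 \left(- 4 \cdot 2 T\right) = 4 \left(- 8 T\right) = - 32 T$)
$g{\left(M \right)} = M^{4}$ ($g{\left(M \right)} = \left(M^{2}\right)^{2} = M^{4}$)
$j{\left(F \right)} = 8$
$b{\left(-2 \right)} + g{\left(1 \right)} j{\left(Q \right)} = \left(-32\right) \left(-2\right) + 1^{4} \cdot 8 = 64 + 1 \cdot 8 = 64 + 8 = 72$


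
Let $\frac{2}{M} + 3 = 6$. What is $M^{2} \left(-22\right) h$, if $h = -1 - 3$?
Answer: $\frac{352}{9} \approx 39.111$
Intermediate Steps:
$M = \frac{2}{3}$ ($M = \frac{2}{-3 + 6} = \frac{2}{3} \approx 0.66667$)
$h = -4$ ($h = -1 - 3 = -4$)
$M^{2} \left(-22\right) h = \left(\frac{2}{3}\right)^{2} \left(-22\right) \left(-4\right) = \frac{4}{9} \left(-22\right) \left(-4\right) = \left(- \frac{88}{9}\right) \left(-4\right) = \frac{352}{9}$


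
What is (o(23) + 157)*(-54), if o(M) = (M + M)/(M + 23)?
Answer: -8532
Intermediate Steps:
o(M) = 2*M/(23 + M) (o(M) = (2*M)/(23 + M) = 2*M/(23 + M))
(o(23) + 157)*(-54) = (2*23/(23 + 23) + 157)*(-54) = (2*23/46 + 157)*(-54) = (2*23*(1/46) + 157)*(-54) = (1 + 157)*(-54) = 158*(-54) = -8532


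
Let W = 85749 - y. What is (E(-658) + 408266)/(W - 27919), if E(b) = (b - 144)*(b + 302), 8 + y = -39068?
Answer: 346889/48453 ≈ 7.1593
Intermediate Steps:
y = -39076 (y = -8 - 39068 = -39076)
W = 124825 (W = 85749 - 1*(-39076) = 85749 + 39076 = 124825)
E(b) = (-144 + b)*(302 + b)
(E(-658) + 408266)/(W - 27919) = ((-43488 + (-658)**2 + 158*(-658)) + 408266)/(124825 - 27919) = ((-43488 + 432964 - 103964) + 408266)/96906 = (285512 + 408266)*(1/96906) = 693778*(1/96906) = 346889/48453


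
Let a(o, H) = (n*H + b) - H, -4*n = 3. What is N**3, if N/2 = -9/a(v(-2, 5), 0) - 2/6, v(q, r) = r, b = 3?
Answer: -8000/27 ≈ -296.30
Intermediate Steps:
n = -3/4 (n = -1/4*3 = -3/4 ≈ -0.75000)
a(o, H) = 3 - 7*H/4 (a(o, H) = (-3*H/4 + 3) - H = (3 - 3*H/4) - H = 3 - 7*H/4)
N = -20/3 (N = 2*(-9/(3 - 7/4*0) - 2/6) = 2*(-9/(3 + 0) - 2*1/6) = 2*(-9/3 - 1/3) = 2*(-9*1/3 - 1/3) = 2*(-3 - 1/3) = 2*(-10/3) = -20/3 ≈ -6.6667)
N**3 = (-20/3)**3 = -8000/27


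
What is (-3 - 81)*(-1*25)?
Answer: 2100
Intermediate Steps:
(-3 - 81)*(-1*25) = -84*(-25) = 2100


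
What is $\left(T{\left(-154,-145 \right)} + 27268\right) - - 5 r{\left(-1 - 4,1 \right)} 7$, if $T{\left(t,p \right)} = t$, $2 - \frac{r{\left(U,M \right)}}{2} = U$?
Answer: $27604$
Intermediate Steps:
$r{\left(U,M \right)} = 4 - 2 U$
$\left(T{\left(-154,-145 \right)} + 27268\right) - - 5 r{\left(-1 - 4,1 \right)} 7 = \left(-154 + 27268\right) - - 5 \left(4 - 2 \left(-1 - 4\right)\right) 7 = 27114 - - 5 \left(4 - -10\right) 7 = 27114 - - 5 \left(4 + 10\right) 7 = 27114 - \left(-5\right) 14 \cdot 7 = 27114 - \left(-70\right) 7 = 27114 - -490 = 27114 + 490 = 27604$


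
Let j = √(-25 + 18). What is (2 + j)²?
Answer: (2 + I*√7)² ≈ -3.0 + 10.583*I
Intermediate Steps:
j = I*√7 (j = √(-7) = I*√7 ≈ 2.6458*I)
(2 + j)² = (2 + I*√7)²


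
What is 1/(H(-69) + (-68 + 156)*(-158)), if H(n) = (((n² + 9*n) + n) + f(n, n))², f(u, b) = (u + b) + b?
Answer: 1/14916592 ≈ 6.7039e-8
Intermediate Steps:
f(u, b) = u + 2*b (f(u, b) = (b + u) + b = u + 2*b)
H(n) = (n² + 13*n)² (H(n) = (((n² + 9*n) + n) + (n + 2*n))² = ((n² + 10*n) + 3*n)² = (n² + 13*n)²)
1/(H(-69) + (-68 + 156)*(-158)) = 1/((-69)²*(13 - 69)² + (-68 + 156)*(-158)) = 1/(4761*(-56)² + 88*(-158)) = 1/(4761*3136 - 13904) = 1/(14930496 - 13904) = 1/14916592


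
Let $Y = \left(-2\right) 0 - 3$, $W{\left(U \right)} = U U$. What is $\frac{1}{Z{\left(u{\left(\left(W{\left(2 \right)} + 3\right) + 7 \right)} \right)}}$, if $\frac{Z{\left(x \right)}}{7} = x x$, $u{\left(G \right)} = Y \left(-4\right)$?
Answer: $\frac{1}{1008} \approx 0.00099206$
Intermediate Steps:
$W{\left(U \right)} = U^{2}$
$Y = -3$ ($Y = 0 - 3 = -3$)
$u{\left(G \right)} = 12$ ($u{\left(G \right)} = \left(-3\right) \left(-4\right) = 12$)
$Z{\left(x \right)} = 7 x^{2}$ ($Z{\left(x \right)} = 7 x x = 7 x^{2}$)
$\frac{1}{Z{\left(u{\left(\left(W{\left(2 \right)} + 3\right) + 7 \right)} \right)}} = \frac{1}{7 \cdot 12^{2}} = \frac{1}{7 \cdot 144} = \frac{1}{1008}$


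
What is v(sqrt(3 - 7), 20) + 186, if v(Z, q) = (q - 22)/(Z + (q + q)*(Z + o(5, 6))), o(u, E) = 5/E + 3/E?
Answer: 4004154/21529 + 369*I/21529 ≈ 185.99 + 0.01714*I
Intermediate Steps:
o(u, E) = 8/E
v(Z, q) = (-22 + q)/(Z + 2*q*(4/3 + Z)) (v(Z, q) = (q - 22)/(Z + (q + q)*(Z + 8/6)) = (-22 + q)/(Z + (2*q)*(Z + 8*(1/6))) = (-22 + q)/(Z + (2*q)*(Z + 4/3)) = (-22 + q)/(Z + (2*q)*(4/3 + Z)) = (-22 + q)/(Z + 2*q*(4/3 + Z)))
v(sqrt(3 - 7), 20) + 186 = 3*(-22 + 20)/(3*sqrt(3 - 7) + 8*20 + 6*sqrt(3 - 7)*20) + 186 = 3*(-2)/(3*sqrt(-4) + 160 + 6*sqrt(-4)*20) + 186 = 3*(-2)/(3*(2*I) + 160 + 6*(2*I)*20) + 186 = 3*(-2)/(6*I + 160 + 240*I) + 186 = 3*(-2)/(160 + 246*I) + 186 = 3*((160 - 246*I)/86116)*(-2) + 186 = (-240/21529 + 369*I/21529) + 186 = 4004154/21529 + 369*I/21529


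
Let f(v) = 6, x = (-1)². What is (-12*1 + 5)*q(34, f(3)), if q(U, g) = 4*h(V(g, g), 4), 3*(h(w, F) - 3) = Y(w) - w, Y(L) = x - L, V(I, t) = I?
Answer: 56/3 ≈ 18.667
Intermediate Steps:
x = 1
Y(L) = 1 - L
h(w, F) = 10/3 - 2*w/3 (h(w, F) = 3 + ((1 - w) - w)/3 = 3 + (1 - 2*w)/3 = 3 + (⅓ - 2*w/3) = 10/3 - 2*w/3)
q(U, g) = 40/3 - 8*g/3 (q(U, g) = 4*(10/3 - 2*g/3) = 40/3 - 8*g/3)
(-12*1 + 5)*q(34, f(3)) = (-12*1 + 5)*(40/3 - 8/3*6) = (-12 + 5)*(40/3 - 16) = -7*(-8/3) = 56/3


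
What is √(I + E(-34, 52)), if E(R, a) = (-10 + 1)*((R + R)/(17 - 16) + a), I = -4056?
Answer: 2*I*√978 ≈ 62.546*I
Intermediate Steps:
E(R, a) = -18*R - 9*a (E(R, a) = -9*((2*R)/1 + a) = -9*((2*R)*1 + a) = -9*(2*R + a) = -9*(a + 2*R) = -18*R - 9*a)
√(I + E(-34, 52)) = √(-4056 + (-18*(-34) - 9*52)) = √(-4056 + (612 - 468)) = √(-4056 + 144) = √(-3912) = 2*I*√978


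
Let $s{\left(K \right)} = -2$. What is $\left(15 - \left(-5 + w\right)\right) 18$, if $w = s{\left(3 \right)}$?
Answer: $396$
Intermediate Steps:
$w = -2$
$\left(15 - \left(-5 + w\right)\right) 18 = \left(15 + \left(5 - -2\right)\right) 18 = \left(15 + \left(5 + 2\right)\right) 18 = \left(15 + 7\right) 18 = 22 \cdot 18 = 396$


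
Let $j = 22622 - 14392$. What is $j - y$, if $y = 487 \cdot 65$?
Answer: $-23425$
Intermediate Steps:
$j = 8230$ ($j = 22622 - 14392 = 8230$)
$y = 31655$
$j - y = 8230 - 31655 = -23425$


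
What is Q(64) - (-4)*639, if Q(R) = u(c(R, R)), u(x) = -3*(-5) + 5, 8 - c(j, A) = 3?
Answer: 2576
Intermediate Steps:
c(j, A) = 5 (c(j, A) = 8 - 1*3 = 8 - 3 = 5)
u(x) = 20 (u(x) = 15 + 5 = 20)
Q(R) = 20
Q(64) - (-4)*639 = 20 - (-4)*639 = 20 - 1*(-2556) = 20 + 2556 = 2576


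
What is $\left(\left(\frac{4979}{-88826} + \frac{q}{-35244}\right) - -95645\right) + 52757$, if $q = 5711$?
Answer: $\frac{232292088165763}{1565291772} \approx 1.484 \cdot 10^{5}$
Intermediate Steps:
$\left(\left(\frac{4979}{-88826} + \frac{q}{-35244}\right) - -95645\right) + 52757 = \left(\left(\frac{4979}{-88826} + \frac{5711}{-35244}\right) - -95645\right) + 52757 = \left(\left(4979 \left(- \frac{1}{88826}\right) + 5711 \left(- \frac{1}{35244}\right)\right) + 95645\right) + 52757 = \left(\left(- \frac{4979}{88826} - \frac{5711}{35244}\right) + 95645\right) + 52757 = \left(- \frac{341382581}{1565291772} + 95645\right) + 52757 = \frac{149711990150359}{1565291772} + 52757 = \frac{232292088165763}{1565291772}$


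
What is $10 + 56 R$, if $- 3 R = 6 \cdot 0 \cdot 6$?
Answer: $10$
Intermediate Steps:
$R = 0$ ($R = - \frac{6 \cdot 0 \cdot 6}{3} = - \frac{0 \cdot 6}{3} = \left(- \frac{1}{3}\right) 0 = 0$)
$10 + 56 R = 10 + 56 \cdot 0 = 10 + 0 = 10$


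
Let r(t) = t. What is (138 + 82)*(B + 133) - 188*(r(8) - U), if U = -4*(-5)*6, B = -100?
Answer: 28316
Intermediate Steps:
U = 120 (U = 20*6 = 120)
(138 + 82)*(B + 133) - 188*(r(8) - U) = (138 + 82)*(-100 + 133) - 188*(8 - 1*120) = 220*33 - 188*(8 - 120) = 7260 - 188*(-112) = 7260 + 21056 = 28316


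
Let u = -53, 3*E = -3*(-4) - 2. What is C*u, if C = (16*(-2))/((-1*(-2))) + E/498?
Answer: 633191/747 ≈ 847.65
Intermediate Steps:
E = 10/3 (E = (-3*(-4) - 2)/3 = (12 - 2)/3 = (⅓)*10 = 10/3 ≈ 3.3333)
C = -11947/747 (C = (16*(-2))/((-1*(-2))) + (10/3)/498 = -32/2 + (10/3)*(1/498) = -32*½ + 5/747 = -16 + 5/747 = -11947/747 ≈ -15.993)
C*u = -11947/747*(-53) = 633191/747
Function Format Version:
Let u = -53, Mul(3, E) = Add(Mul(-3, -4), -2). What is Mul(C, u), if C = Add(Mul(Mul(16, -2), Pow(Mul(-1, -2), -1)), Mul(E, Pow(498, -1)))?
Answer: Rational(633191, 747) ≈ 847.65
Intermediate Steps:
E = Rational(10, 3) (E = Mul(Rational(1, 3), Add(Mul(-3, -4), -2)) = Mul(Rational(1, 3), Add(12, -2)) = Mul(Rational(1, 3), 10) = Rational(10, 3) ≈ 3.3333)
C = Rational(-11947, 747) (C = Add(Mul(Mul(16, -2), Pow(Mul(-1, -2), -1)), Mul(Rational(10, 3), Pow(498, -1))) = Add(Mul(-32, Pow(2, -1)), Mul(Rational(10, 3), Rational(1, 498))) = Add(Mul(-32, Rational(1, 2)), Rational(5, 747)) = Add(-16, Rational(5, 747)) = Rational(-11947, 747) ≈ -15.993)
Mul(C, u) = Mul(Rational(-11947, 747), -53) = Rational(633191, 747)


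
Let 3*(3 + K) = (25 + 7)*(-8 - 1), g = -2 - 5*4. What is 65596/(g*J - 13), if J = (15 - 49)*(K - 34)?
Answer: -65596/99497 ≈ -0.65928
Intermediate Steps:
g = -22 (g = -2 - 20 = -22)
K = -99 (K = -3 + ((25 + 7)*(-8 - 1))/3 = -3 + (32*(-9))/3 = -3 + (⅓)*(-288) = -3 - 96 = -99)
J = 4522 (J = (15 - 49)*(-99 - 34) = -34*(-133) = 4522)
65596/(g*J - 13) = 65596/(-22*4522 - 13) = 65596/(-99484 - 13) = 65596/(-99497) = 65596*(-1/99497) = -65596/99497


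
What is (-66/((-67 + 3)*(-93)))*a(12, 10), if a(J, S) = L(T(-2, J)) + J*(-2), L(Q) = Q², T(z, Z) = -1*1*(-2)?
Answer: 55/248 ≈ 0.22177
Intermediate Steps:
T(z, Z) = 2 (T(z, Z) = -1*(-2) = 2)
a(J, S) = 4 - 2*J (a(J, S) = 2² + J*(-2) = 4 - 2*J)
(-66/((-67 + 3)*(-93)))*a(12, 10) = (-66/((-67 + 3)*(-93)))*(4 - 2*12) = (-66*(-1)/((-64)*93))*(4 - 24) = -(-33)*(-1)/(32*93)*(-20) = -66*1/5952*(-20) = -11/992*(-20) = 55/248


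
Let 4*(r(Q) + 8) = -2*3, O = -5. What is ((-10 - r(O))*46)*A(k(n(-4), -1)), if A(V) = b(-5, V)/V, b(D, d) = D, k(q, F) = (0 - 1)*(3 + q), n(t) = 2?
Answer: -23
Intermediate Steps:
r(Q) = -19/2 (r(Q) = -8 + (-2*3)/4 = -8 + (¼)*(-6) = -8 - 3/2 = -19/2)
k(q, F) = -3 - q (k(q, F) = -(3 + q) = -3 - q)
A(V) = -5/V
((-10 - r(O))*46)*A(k(n(-4), -1)) = ((-10 - 1*(-19/2))*46)*(-5/(-3 - 1*2)) = ((-10 + 19/2)*46)*(-5/(-3 - 2)) = (-½*46)*(-5/(-5)) = -(-115)*(-1)/5 = -23*1 = -23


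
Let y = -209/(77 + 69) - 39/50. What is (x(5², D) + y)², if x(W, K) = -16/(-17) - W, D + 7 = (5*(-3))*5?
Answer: 664285311369/962550625 ≈ 690.13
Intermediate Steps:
D = -82 (D = -7 + (5*(-3))*5 = -7 - 15*5 = -7 - 75 = -82)
y = -4036/1825 (y = -209/146 - 39*1/50 = -209*1/146 - 39/50 = -209/146 - 39/50 = -4036/1825 ≈ -2.2115)
x(W, K) = 16/17 - W (x(W, K) = -16*(-1/17) - W = 16/17 - W)
(x(5², D) + y)² = ((16/17 - 1*5²) - 4036/1825)² = ((16/17 - 1*25) - 4036/1825)² = ((16/17 - 25) - 4036/1825)² = (-409/17 - 4036/1825)² = (-815037/31025)² = 664285311369/962550625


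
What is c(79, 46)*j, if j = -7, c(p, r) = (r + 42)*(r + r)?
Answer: -56672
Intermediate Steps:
c(p, r) = 2*r*(42 + r) (c(p, r) = (42 + r)*(2*r) = 2*r*(42 + r))
c(79, 46)*j = (2*46*(42 + 46))*(-7) = (2*46*88)*(-7) = 8096*(-7) = -56672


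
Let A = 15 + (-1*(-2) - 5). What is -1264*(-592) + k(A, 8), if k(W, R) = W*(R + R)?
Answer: 748480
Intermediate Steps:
A = 12 (A = 15 + (2 - 5) = 15 - 3 = 12)
k(W, R) = 2*R*W (k(W, R) = W*(2*R) = 2*R*W)
-1264*(-592) + k(A, 8) = -1264*(-592) + 2*8*12 = 748288 + 192 = 748480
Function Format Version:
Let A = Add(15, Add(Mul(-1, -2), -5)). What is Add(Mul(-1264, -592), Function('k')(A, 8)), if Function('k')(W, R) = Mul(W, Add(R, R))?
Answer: 748480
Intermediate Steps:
A = 12 (A = Add(15, Add(2, -5)) = Add(15, -3) = 12)
Function('k')(W, R) = Mul(2, R, W) (Function('k')(W, R) = Mul(W, Mul(2, R)) = Mul(2, R, W))
Add(Mul(-1264, -592), Function('k')(A, 8)) = Add(Mul(-1264, -592), Mul(2, 8, 12)) = Add(748288, 192) = 748480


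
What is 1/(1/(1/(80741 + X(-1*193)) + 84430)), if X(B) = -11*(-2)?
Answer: 6818820091/80763 ≈ 84430.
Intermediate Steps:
X(B) = 22
1/(1/(1/(80741 + X(-1*193)) + 84430)) = 1/(1/(1/(80741 + 22) + 84430)) = 1/(1/(1/80763 + 84430)) = 1/(1/(6818820091/80763)) = 1/(80763/6818820091) = 6818820091/80763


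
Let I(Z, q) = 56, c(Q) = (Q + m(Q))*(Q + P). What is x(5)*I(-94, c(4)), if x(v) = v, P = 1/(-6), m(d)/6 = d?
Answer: 280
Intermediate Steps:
m(d) = 6*d
P = -1/6 ≈ -0.16667
c(Q) = 7*Q*(-1/6 + Q) (c(Q) = (Q + 6*Q)*(Q - 1/6) = (7*Q)*(-1/6 + Q) = 7*Q*(-1/6 + Q))
x(5)*I(-94, c(4)) = 5*56 = 280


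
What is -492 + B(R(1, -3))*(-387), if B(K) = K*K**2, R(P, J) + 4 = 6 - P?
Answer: -879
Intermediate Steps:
R(P, J) = 2 - P (R(P, J) = -4 + (6 - P) = 2 - P)
B(K) = K**3
-492 + B(R(1, -3))*(-387) = -492 + (2 - 1*1)**3*(-387) = -492 + (2 - 1)**3*(-387) = -492 + 1**3*(-387) = -492 + 1*(-387) = -492 - 387 = -879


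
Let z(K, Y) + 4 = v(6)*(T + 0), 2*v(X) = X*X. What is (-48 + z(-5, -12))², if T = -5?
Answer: 20164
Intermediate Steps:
v(X) = X²/2 (v(X) = (X*X)/2 = X²/2)
z(K, Y) = -94 (z(K, Y) = -4 + ((½)*6²)*(-5 + 0) = -4 + ((½)*36)*(-5) = -4 + 18*(-5) = -4 - 90 = -94)
(-48 + z(-5, -12))² = (-48 - 94)² = (-142)² = 20164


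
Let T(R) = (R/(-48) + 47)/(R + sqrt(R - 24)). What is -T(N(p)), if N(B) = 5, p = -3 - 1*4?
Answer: -11255/2112 + 2251*I*sqrt(19)/2112 ≈ -5.3291 + 4.6458*I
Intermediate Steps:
p = -7 (p = -3 - 4 = -7)
T(R) = (47 - R/48)/(R + sqrt(-24 + R)) (T(R) = (R*(-1/48) + 47)/(R + sqrt(-24 + R)) = (-R/48 + 47)/(R + sqrt(-24 + R)) = (47 - R/48)/(R + sqrt(-24 + R)))
-T(N(p)) = -(47 - 1/48*5)/(5 + sqrt(-24 + 5)) = -(47 - 5/48)/(5 + sqrt(-19)) = -2251/((5 + I*sqrt(19))*48) = -2251/(48*(5 + I*sqrt(19)))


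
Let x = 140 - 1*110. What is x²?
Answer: 900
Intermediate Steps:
x = 30 (x = 140 - 110 = 30)
x² = 30² = 900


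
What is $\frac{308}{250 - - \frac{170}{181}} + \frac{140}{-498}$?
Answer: $\frac{891821}{942465} \approx 0.94626$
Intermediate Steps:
$\frac{308}{250 - - \frac{170}{181}} + \frac{140}{-498} = \frac{308}{250 - \left(-170\right) \frac{1}{181}} + 140 \left(- \frac{1}{498}\right) = \frac{308}{250 - - \frac{170}{181}} - \frac{70}{249} = \frac{308}{250 + \frac{170}{181}} - \frac{70}{249} = \frac{308}{\frac{45420}{181}} - \frac{70}{249} = 308 \cdot \frac{181}{45420} - \frac{70}{249} = \frac{13937}{11355} - \frac{70}{249} = \frac{891821}{942465}$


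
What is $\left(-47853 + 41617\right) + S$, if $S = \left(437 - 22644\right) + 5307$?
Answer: $-23136$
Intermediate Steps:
$S = -16900$ ($S = -22207 + 5307 = -16900$)
$\left(-47853 + 41617\right) + S = \left(-47853 + 41617\right) - 16900 = -6236 - 16900 = -23136$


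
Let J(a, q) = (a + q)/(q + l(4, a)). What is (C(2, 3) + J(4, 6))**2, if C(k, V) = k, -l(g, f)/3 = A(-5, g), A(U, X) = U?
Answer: 2704/441 ≈ 6.1315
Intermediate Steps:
l(g, f) = 15 (l(g, f) = -3*(-5) = 15)
J(a, q) = (a + q)/(15 + q) (J(a, q) = (a + q)/(q + 15) = (a + q)/(15 + q))
(C(2, 3) + J(4, 6))**2 = (2 + (4 + 6)/(15 + 6))**2 = (2 + 10/21)**2 = (52/21)**2 = 2704/441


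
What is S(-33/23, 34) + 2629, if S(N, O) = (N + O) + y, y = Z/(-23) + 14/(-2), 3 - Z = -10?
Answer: 2654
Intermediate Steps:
Z = 13 (Z = 3 - 1*(-10) = 3 + 10 = 13)
y = -174/23 (y = 13/(-23) + 14/(-2) = 13*(-1/23) + 14*(-1/2) = -13/23 - 7 = -174/23 ≈ -7.5652)
S(N, O) = -174/23 + N + O (S(N, O) = (N + O) - 174/23 = -174/23 + N + O)
S(-33/23, 34) + 2629 = (-174/23 - 33/23 + 34) + 2629 = 25 + 2629 = 2654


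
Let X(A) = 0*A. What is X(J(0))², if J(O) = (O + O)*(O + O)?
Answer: 0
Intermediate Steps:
J(O) = 4*O² (J(O) = (2*O)*(2*O) = 4*O²)
X(A) = 0
X(J(0))² = 0² = 0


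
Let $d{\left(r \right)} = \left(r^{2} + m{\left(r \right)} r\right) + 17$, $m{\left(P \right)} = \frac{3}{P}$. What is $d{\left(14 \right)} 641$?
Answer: $138456$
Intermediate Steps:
$d{\left(r \right)} = 20 + r^{2}$ ($d{\left(r \right)} = \left(r^{2} + \frac{3}{r} r\right) + 17 = \left(r^{2} + 3\right) + 17 = \left(3 + r^{2}\right) + 17 = 20 + r^{2}$)
$d{\left(14 \right)} 641 = \left(20 + 14^{2}\right) 641 = \left(20 + 196\right) 641 = 216 \cdot 641 = 138456$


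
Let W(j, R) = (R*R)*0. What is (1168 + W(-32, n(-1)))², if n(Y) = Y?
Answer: 1364224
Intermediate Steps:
W(j, R) = 0 (W(j, R) = R²*0 = 0)
(1168 + W(-32, n(-1)))² = (1168 + 0)² = 1168² = 1364224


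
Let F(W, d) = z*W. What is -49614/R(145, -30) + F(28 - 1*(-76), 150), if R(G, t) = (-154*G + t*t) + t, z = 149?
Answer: 166296887/10730 ≈ 15498.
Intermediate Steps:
R(G, t) = t + t² - 154*G (R(G, t) = (-154*G + t²) + t = (t² - 154*G) + t = t + t² - 154*G)
F(W, d) = 149*W
-49614/R(145, -30) + F(28 - 1*(-76), 150) = -49614/(-30 + (-30)² - 154*145) + 149*(28 - 1*(-76)) = -49614/(-30 + 900 - 22330) + 149*(28 + 76) = -49614/(-21460) + 149*104 = -49614*(-1/21460) + 15496 = 24807/10730 + 15496 = 166296887/10730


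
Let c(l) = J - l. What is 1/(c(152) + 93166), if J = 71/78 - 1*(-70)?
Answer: 78/7260623 ≈ 1.0743e-5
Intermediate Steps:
J = 5531/78 (J = 71*(1/78) + 70 = 71/78 + 70 = 5531/78 ≈ 70.910)
c(l) = 5531/78 - l
1/(c(152) + 93166) = 1/((5531/78 - 1*152) + 93166) = 1/((5531/78 - 152) + 93166) = 1/(-6325/78 + 93166) = 1/(7260623/78) = 78/7260623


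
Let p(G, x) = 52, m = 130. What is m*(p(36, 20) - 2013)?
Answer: -254930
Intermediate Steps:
m*(p(36, 20) - 2013) = 130*(52 - 2013) = 130*(-1961) = -254930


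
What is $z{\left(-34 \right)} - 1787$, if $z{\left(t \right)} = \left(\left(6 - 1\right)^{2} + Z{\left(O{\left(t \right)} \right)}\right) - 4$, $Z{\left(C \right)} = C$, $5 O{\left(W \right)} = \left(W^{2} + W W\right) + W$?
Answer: $- \frac{6552}{5} \approx -1310.4$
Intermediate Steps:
$O{\left(W \right)} = \frac{W}{5} + \frac{2 W^{2}}{5}$ ($O{\left(W \right)} = \frac{\left(W^{2} + W W\right) + W}{5} = \frac{\left(W^{2} + W^{2}\right) + W}{5} = \frac{2 W^{2} + W}{5} = \frac{W + 2 W^{2}}{5} = \frac{W}{5} + \frac{2 W^{2}}{5}$)
$z{\left(t \right)} = 21 + \frac{t \left(1 + 2 t\right)}{5}$ ($z{\left(t \right)} = \left(\left(6 - 1\right)^{2} + \frac{t \left(1 + 2 t\right)}{5}\right) - 4 = \left(5^{2} + \frac{t \left(1 + 2 t\right)}{5}\right) - 4 = \left(25 + \frac{t \left(1 + 2 t\right)}{5}\right) - 4 = 21 + \frac{t \left(1 + 2 t\right)}{5}$)
$z{\left(-34 \right)} - 1787 = \left(21 + \frac{1}{5} \left(-34\right) \left(1 + 2 \left(-34\right)\right)\right) - 1787 = \left(21 + \frac{1}{5} \left(-34\right) \left(1 - 68\right)\right) - 1787 = \left(21 + \frac{1}{5} \left(-34\right) \left(-67\right)\right) - 1787 = \left(21 + \frac{2278}{5}\right) - 1787 = \frac{2383}{5} - 1787 = - \frac{6552}{5}$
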